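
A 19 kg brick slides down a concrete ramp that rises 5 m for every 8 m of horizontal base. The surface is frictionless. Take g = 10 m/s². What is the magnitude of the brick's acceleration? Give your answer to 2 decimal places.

Resolving the weight along the incline: the component pulling the brick down the slope is mg sin 32.01° = 19 × 10 × 0.5300 = 100.700 N, and the normal force is N = mg cos 32.01° = 19 × 10 × 0.8480 = 161.120 N.
With no friction the net force along the incline is 100.700 N, so a = g sin 32.01° = 100.700 / 19 = 5.3000 m/s².

5.30 m/s²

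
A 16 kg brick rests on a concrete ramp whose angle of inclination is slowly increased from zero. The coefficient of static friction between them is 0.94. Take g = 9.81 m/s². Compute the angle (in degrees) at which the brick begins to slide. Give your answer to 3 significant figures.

43.2°

At the threshold of sliding, static friction is at its maximum μ_s N and exactly balances the weight component along the incline: mg sin θ = μ_s mg cos θ.
Hence tan θ = μ_s = 0.94, so θ = arctan(0.94) = 43.2285°.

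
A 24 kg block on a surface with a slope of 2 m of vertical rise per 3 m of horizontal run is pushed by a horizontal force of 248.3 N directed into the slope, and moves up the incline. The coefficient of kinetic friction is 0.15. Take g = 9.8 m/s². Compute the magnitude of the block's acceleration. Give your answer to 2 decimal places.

1.09 m/s²

The horizontal push has components F cos 33.69° = 248.3 × 0.8321 = 206.610 N up the incline and F sin 33.69° = 248.3 × 0.5547 = 137.732 N pressing into the surface.
The normal force is therefore N = mg cos 33.69° + F sin 33.69° = 195.710 + 137.732 = 333.442 N, and kinetic friction down the slope is μN = 0.15 × 333.442 = 50.016 N.
Along the incline: F cos 33.69° − mg sin 33.69° − μN = ma, so 206.610 − 130.465 − 50.016 = 24 a, giving a = 1.0887 m/s².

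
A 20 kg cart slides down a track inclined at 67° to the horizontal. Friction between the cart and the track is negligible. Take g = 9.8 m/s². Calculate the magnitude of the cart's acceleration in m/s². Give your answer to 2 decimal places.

9.02 m/s²

Resolving the weight along the incline: the component pulling the cart down the slope is mg sin 67° = 20 × 9.8 × 0.9205 = 180.418 N, and the normal force is N = mg cos 67° = 20 × 9.8 × 0.3907 = 76.577 N.
With no friction the net force along the incline is 180.418 N, so a = g sin 67° = 180.418 / 20 = 9.0209 m/s².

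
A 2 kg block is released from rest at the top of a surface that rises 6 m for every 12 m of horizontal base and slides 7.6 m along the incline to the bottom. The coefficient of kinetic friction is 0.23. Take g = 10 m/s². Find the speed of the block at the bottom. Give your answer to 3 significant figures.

6.06 m/s

The weight component along the incline is mg sin 26.57° = 8.944 N and the normal force is N = mg cos 26.57° = 17.889 N.
Friction up the slope is f = μN = 0.23 × 17.889 = 4.114 N, so the net downslope force is 8.944 − 4.114 = 4.830 N and a = 4.830 / 2 = 2.4150 m/s².
Starting from rest over a distance of 7.6 m, v² = 2aL = 2 × 2.4150 × 7.6 = 36.7080, so v = 6.0587 m/s.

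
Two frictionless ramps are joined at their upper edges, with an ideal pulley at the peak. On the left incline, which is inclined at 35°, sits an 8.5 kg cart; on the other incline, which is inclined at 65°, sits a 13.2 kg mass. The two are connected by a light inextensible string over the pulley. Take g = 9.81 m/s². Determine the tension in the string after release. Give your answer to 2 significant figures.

75 N

Resolve each weight along its own incline: the 8.5 kg mass has component 8.5 × 9.81 × sin 35° = 47.828 N down its slope, and the 13.2 kg mass has 13.2 × 9.81 × sin 65° = 117.360 N down its slope.
The 13.2 kg side's 117.360 N exceeds the other side's 47.828 N, so that mass slides down and the 8.5 kg mass slides up. Taking that direction as positive, Newton's second law for the whole system gives 117.360 − 47.828 = (8.5 + 13.2) a, so a = 69.532 / 21.7 = 3.2042 m/s².
For the 8.5 kg mass (up-slope positive): T − 47.828 = 8.5 × 3.2042, so T = 75.064 N.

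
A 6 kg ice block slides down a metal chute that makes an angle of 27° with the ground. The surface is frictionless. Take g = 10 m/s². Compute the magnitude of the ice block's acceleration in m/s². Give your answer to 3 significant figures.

Resolving the weight along the incline: the component pulling the ice block down the slope is mg sin 27° = 6 × 10 × 0.4540 = 27.240 N, and the normal force is N = mg cos 27° = 6 × 10 × 0.8910 = 53.460 N.
With no friction the net force along the incline is 27.240 N, so a = g sin 27° = 27.240 / 6 = 4.5400 m/s².

4.54 m/s²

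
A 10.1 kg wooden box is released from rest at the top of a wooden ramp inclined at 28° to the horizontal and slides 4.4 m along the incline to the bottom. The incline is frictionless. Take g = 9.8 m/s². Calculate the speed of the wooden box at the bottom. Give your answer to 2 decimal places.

6.36 m/s

The weight component along the incline is mg sin 28° = 46.468 N and the normal force is N = mg cos 28° = 87.394 N.
With no friction, a = g sin 28° = 4.6008 m/s².
Starting from rest over a distance of 4.4 m, v² = 2aL = 2 × 4.6008 × 4.4 = 40.4870, so v = 6.3629 m/s.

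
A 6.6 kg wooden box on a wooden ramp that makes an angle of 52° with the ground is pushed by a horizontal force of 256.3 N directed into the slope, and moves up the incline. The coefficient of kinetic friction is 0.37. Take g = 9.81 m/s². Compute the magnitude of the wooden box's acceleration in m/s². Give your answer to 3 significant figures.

2.62 m/s²

The horizontal push has components F cos 52° = 256.3 × 0.6157 = 157.804 N up the incline and F sin 52° = 256.3 × 0.7880 = 201.964 N pressing into the surface.
The normal force is therefore N = mg cos 52° + F sin 52° = 39.864 + 201.964 = 241.828 N, and kinetic friction down the slope is μN = 0.37 × 241.828 = 89.476 N.
Along the incline: F cos 52° − mg sin 52° − μN = ma, so 157.804 − 51.020 − 89.476 = 6.6 a, giving a = 2.6224 m/s².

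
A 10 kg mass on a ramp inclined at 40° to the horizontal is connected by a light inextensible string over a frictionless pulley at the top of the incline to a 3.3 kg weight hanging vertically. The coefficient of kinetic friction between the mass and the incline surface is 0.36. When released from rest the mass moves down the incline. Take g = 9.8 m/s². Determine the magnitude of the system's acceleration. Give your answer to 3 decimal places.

For the mass on the incline: the weight component along the slope is m₁g sin 40° = 10 × 9.8 × 0.6428 = 62.994 N and the normal force is N = m₁g cos 40° = 75.072 N.
Kinetic friction opposes the mass's motion down the incline: f = μN = 0.36 × 75.072 = 27.026 N acting up the slope.
Newton's second law for the mass (down-slope positive): 62.994 − 27.026 − T = 10 a. For the hanging weight (upward positive): T − 3.3 × 9.8 = 3.3 a.
Adding the two equations eliminates T: 3.628 = 13.3 a, so a = 0.2728 m/s².

0.273 m/s²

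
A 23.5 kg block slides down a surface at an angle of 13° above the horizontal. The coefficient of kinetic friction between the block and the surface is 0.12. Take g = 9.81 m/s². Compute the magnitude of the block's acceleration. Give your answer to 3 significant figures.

Resolving the weight along the incline: the component pulling the block down the slope is mg sin 13° = 23.5 × 9.81 × 0.2250 = 51.870 N, and the normal force is N = mg cos 13° = 23.5 × 9.81 × 0.9744 = 224.633 N.
Kinetic friction acts up the slope with magnitude f = μN = 0.12 × 224.633 = 26.956 N.
Net force along the incline is 51.870 − 26.956 = 24.914 N, so a = 24.914 / 23.5 = 1.0602 m/s².

1.06 m/s²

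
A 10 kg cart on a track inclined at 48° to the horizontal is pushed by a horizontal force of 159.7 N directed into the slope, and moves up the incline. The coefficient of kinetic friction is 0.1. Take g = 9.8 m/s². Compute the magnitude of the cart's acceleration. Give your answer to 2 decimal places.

1.56 m/s²

The horizontal push has components F cos 48° = 159.7 × 0.6691 = 106.855 N up the incline and F sin 48° = 159.7 × 0.7431 = 118.673 N pressing into the surface.
The normal force is therefore N = mg cos 48° + F sin 48° = 65.572 + 118.673 = 184.245 N, and kinetic friction down the slope is μN = 0.1 × 184.245 = 18.425 N.
Along the incline: F cos 48° − mg sin 48° − μN = ma, so 106.855 − 72.824 − 18.425 = 10 a, giving a = 1.5606 m/s².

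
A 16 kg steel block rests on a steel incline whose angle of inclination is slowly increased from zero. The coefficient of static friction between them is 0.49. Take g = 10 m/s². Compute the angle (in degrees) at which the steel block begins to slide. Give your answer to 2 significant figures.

26°

At the threshold of sliding, static friction is at its maximum μ_s N and exactly balances the weight component along the incline: mg sin θ = μ_s mg cos θ.
Hence tan θ = μ_s = 0.49, so θ = arctan(0.49) = 26.1049°.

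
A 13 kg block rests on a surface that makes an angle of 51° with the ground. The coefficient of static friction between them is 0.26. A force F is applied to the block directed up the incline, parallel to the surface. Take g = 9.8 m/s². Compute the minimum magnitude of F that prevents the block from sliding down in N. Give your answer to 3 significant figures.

78.2 N

The normal force is N = mg cos 51° = 80.175 N. With F at its minimum the block is on the verge of sliding down, so static friction is at its maximum μ_s N = 0.26 × 80.175 = 20.846 N and acts up the slope.
Equilibrium along the incline: F + μ_s N = mg sin 51°, so F = 99.008 − 20.846 = 78.162 N.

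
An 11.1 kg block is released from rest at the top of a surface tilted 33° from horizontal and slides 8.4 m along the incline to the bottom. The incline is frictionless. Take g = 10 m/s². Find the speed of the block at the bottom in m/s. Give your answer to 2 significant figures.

9.6 m/s

The weight component along the incline is mg sin 33° = 60.455 N and the normal force is N = mg cos 33° = 93.092 N.
With no friction, a = g sin 33° = 5.4464 m/s².
Starting from rest over a distance of 8.4 m, v² = 2aL = 2 × 5.4464 × 8.4 = 91.4995, so v = 9.5655 m/s.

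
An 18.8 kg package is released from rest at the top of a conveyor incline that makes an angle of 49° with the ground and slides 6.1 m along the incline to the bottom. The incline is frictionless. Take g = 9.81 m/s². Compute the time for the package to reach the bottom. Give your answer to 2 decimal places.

The weight component along the incline is mg sin 49° = 139.190 N and the normal force is N = mg cos 49° = 120.996 N.
With no friction, a = g sin 49° = 7.4037 m/s².
Starting from rest, L = ½at², so t = √(2L/a) = √(2 × 6.1 / 7.4037) = 1.2837 s.

1.28 s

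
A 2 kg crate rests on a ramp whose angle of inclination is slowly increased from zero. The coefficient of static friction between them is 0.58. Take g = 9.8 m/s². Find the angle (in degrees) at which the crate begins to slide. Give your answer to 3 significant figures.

30.1°

At the threshold of sliding, static friction is at its maximum μ_s N and exactly balances the weight component along the incline: mg sin θ = μ_s mg cos θ.
Hence tan θ = μ_s = 0.58, so θ = arctan(0.58) = 30.1137°.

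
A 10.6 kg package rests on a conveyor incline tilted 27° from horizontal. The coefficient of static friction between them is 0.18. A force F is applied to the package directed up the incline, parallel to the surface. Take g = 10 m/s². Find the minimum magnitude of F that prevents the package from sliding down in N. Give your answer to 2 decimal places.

The normal force is N = mg cos 27° = 94.447 N. With F at its minimum the package is on the verge of sliding down, so static friction is at its maximum μ_s N = 0.18 × 94.447 = 17.000 N and acts up the slope.
Equilibrium along the incline: F + μ_s N = mg sin 27°, so F = 48.123 − 17.000 = 31.123 N.

31.12 N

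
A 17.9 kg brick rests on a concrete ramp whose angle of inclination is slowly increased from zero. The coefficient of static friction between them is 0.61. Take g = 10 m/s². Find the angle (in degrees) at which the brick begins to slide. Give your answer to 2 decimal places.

31.38°

At the threshold of sliding, static friction is at its maximum μ_s N and exactly balances the weight component along the incline: mg sin θ = μ_s mg cos θ.
Hence tan θ = μ_s = 0.61, so θ = arctan(0.61) = 31.3832°.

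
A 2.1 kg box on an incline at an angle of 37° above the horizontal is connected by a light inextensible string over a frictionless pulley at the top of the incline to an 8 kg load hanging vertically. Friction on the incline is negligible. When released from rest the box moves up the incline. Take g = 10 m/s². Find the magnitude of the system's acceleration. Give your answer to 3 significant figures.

6.67 m/s²

For the box on the incline: the weight component along the slope is m₁g sin 37° = 2.1 × 10 × 0.6018 = 12.638 N and the normal force is N = m₁g cos 37° = 16.771 N.
Newton's second law for the box (up-slope positive): T − 12.638 = 2.1 a. For the hanging load (downward positive): 8 × 10 − T = 8 a.
Adding the two equations eliminates T: 67.362 = 10.1 a, so a = 6.6695 m/s².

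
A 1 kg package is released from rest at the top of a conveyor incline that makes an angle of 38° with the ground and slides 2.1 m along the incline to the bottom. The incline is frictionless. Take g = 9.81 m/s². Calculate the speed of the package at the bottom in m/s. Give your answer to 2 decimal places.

The weight component along the incline is mg sin 38° = 6.040 N and the normal force is N = mg cos 38° = 7.730 N.
With no friction, a = g sin 38° = 6.0396 m/s².
Starting from rest over a distance of 2.1 m, v² = 2aL = 2 × 6.0396 × 2.1 = 25.3663, so v = 5.0365 m/s.

5.04 m/s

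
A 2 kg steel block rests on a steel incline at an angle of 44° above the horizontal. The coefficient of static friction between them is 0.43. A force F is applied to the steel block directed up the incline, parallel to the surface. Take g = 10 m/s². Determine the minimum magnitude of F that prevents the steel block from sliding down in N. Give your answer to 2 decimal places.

The normal force is N = mg cos 44° = 14.387 N. With F at its minimum the steel block is on the verge of sliding down, so static friction is at its maximum μ_s N = 0.43 × 14.387 = 6.186 N and acts up the slope.
Equilibrium along the incline: F + μ_s N = mg sin 44°, so F = 13.893 − 6.186 = 7.707 N.

7.71 N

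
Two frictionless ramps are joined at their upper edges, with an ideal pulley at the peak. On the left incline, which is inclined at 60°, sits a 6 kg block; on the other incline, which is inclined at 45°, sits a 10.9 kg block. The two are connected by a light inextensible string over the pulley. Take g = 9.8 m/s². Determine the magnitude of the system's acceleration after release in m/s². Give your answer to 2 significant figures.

Resolve each weight along its own incline: the 6 kg mass has component 6 × 9.8 × sin 60° = 50.922 N down its slope, and the 10.9 kg mass has 10.9 × 9.8 × sin 45° = 75.533 N down its slope.
The 10.9 kg side's 75.533 N exceeds the other side's 50.922 N, so that mass slides down and the 6 kg mass slides up. Taking that direction as positive, Newton's second law for the whole system gives 75.533 − 50.922 = (6 + 10.9) a, so a = 24.611 / 16.9 = 1.4563 m/s².

1.5 m/s²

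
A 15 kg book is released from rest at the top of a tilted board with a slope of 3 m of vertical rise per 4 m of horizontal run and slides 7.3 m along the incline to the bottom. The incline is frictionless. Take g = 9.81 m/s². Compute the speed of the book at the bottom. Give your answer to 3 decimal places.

The weight component along the incline is mg sin 36.87° = 88.290 N and the normal force is N = mg cos 36.87° = 117.720 N.
With no friction, a = g sin 36.87° = 5.8860 m/s².
Starting from rest over a distance of 7.3 m, v² = 2aL = 2 × 5.8860 × 7.3 = 85.9356, so v = 9.2701 m/s.

9.270 m/s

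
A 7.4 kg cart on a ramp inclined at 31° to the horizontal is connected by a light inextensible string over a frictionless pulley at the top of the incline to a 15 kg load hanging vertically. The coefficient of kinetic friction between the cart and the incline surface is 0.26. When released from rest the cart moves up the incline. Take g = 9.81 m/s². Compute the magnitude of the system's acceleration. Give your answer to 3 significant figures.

For the cart on the incline: the weight component along the slope is m₁g sin 31° = 7.4 × 9.81 × 0.5150 = 37.386 N and the normal force is N = m₁g cos 31° = 62.225 N.
Kinetic friction opposes the cart's motion up the incline: f = μN = 0.26 × 62.225 = 16.178 N acting down the slope.
Newton's second law for the cart (up-slope positive): T − 37.386 − 16.178 = 7.4 a. For the hanging load (downward positive): 15 × 9.81 − T = 15 a.
Adding the two equations eliminates T: 93.586 = 22.4 a, so a = 4.1779 m/s².

4.18 m/s²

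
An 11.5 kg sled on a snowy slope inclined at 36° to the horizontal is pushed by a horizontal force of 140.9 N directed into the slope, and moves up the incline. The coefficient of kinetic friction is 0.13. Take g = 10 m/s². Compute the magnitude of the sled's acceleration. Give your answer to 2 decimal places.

2.05 m/s²

The horizontal push has components F cos 36° = 140.9 × 0.8090 = 113.988 N up the incline and F sin 36° = 140.9 × 0.5878 = 82.821 N pressing into the surface.
The normal force is therefore N = mg cos 36° + F sin 36° = 93.035 + 82.821 = 175.856 N, and kinetic friction down the slope is μN = 0.13 × 175.856 = 22.861 N.
Along the incline: F cos 36° − mg sin 36° − μN = ma, so 113.988 − 67.597 − 22.861 = 11.5 a, giving a = 2.0461 m/s².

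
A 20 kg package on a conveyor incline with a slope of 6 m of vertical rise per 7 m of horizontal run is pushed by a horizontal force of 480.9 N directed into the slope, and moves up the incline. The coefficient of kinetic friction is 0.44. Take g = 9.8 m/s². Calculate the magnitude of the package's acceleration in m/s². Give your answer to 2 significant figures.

The horizontal push has components F cos 40.60° = 480.9 × 0.7593 = 365.147 N up the incline and F sin 40.60° = 480.9 × 0.6508 = 312.970 N pressing into the surface.
The normal force is therefore N = mg cos 40.60° + F sin 40.60° = 148.823 + 312.970 = 461.793 N, and kinetic friction down the slope is μN = 0.44 × 461.793 = 203.189 N.
Along the incline: F cos 40.60° − mg sin 40.60° − μN = ma, so 365.147 − 127.557 − 203.189 = 20 a, giving a = 1.7200 m/s².

1.7 m/s²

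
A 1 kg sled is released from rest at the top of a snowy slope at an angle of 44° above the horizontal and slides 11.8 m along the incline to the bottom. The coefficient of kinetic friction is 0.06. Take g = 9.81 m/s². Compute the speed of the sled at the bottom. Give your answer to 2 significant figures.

The weight component along the incline is mg sin 44° = 6.815 N and the normal force is N = mg cos 44° = 7.057 N.
Friction up the slope is f = μN = 0.06 × 7.057 = 0.423 N, so the net downslope force is 6.815 − 0.423 = 6.392 N and a = 6.392 / 1 = 6.3920 m/s².
Starting from rest over a distance of 11.8 m, v² = 2aL = 2 × 6.3920 × 11.8 = 150.8512, so v = 12.2821 m/s.

12 m/s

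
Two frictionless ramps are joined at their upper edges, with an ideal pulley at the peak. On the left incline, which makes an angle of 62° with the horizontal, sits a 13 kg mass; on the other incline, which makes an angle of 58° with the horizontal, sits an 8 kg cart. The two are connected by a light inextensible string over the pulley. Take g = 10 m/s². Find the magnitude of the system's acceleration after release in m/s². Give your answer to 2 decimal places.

2.24 m/s²

Resolve each weight along its own incline: the 13 kg mass has component 13 × 10 × sin 62° = 114.783 N down its slope, and the 8 kg mass has 8 × 10 × sin 58° = 67.844 N down its slope.
The 13 kg side's 114.783 N exceeds the other side's 67.844 N, so that mass slides down and the 8 kg mass slides up. Taking that direction as positive, Newton's second law for the whole system gives 114.783 − 67.844 = (13 + 8) a, so a = 46.939 / 21 = 2.2352 m/s².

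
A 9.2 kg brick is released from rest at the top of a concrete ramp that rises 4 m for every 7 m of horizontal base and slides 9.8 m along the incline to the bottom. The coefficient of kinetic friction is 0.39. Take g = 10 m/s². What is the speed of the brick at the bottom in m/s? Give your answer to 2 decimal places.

The weight component along the incline is mg sin 29.74° = 45.645 N and the normal force is N = mg cos 29.74° = 79.878 N.
Friction up the slope is f = μN = 0.39 × 79.878 = 31.152 N, so the net downslope force is 45.645 − 31.152 = 14.493 N and a = 14.493 / 9.2 = 1.5753 m/s².
Starting from rest over a distance of 9.8 m, v² = 2aL = 2 × 1.5753 × 9.8 = 30.8759, so v = 5.5566 m/s.

5.56 m/s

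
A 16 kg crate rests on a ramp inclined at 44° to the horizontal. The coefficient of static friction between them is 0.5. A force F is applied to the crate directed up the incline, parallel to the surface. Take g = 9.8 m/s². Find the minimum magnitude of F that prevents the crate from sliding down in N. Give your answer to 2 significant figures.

53 N

The normal force is N = mg cos 44° = 112.792 N. With F at its minimum the crate is on the verge of sliding down, so static friction is at its maximum μ_s N = 0.5 × 112.792 = 56.396 N and acts up the slope.
Equilibrium along the incline: F + μ_s N = mg sin 44°, so F = 108.922 − 56.396 = 52.526 N.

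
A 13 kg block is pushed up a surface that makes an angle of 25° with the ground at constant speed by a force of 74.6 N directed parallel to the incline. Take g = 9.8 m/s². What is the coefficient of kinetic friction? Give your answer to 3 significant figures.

At constant speed ΣF = 0 along the incline. The applied 74.6 N acts up the slope; the weight component mg sin 25° = 53.842 N and kinetic friction μN both act down the slope.
So 74.6 = 53.842 + μ × 115.464, giving μ = (74.6 − 53.842) / 115.464 = 0.1798.

0.180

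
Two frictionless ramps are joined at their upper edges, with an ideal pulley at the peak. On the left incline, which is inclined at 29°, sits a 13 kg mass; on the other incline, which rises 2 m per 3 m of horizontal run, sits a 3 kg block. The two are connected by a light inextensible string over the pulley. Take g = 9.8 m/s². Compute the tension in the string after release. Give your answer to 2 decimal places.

24.83 N

Resolve each weight along its own incline: the 13 kg mass has component 13 × 9.8 × sin 29° = 61.765 N down its slope, and the 3 kg mass has 3 × 9.8 × sin 33.69° = 16.308 N down its slope.
The 13 kg side's 61.765 N exceeds the other side's 16.308 N, so that mass slides down and the 3 kg mass slides up. Taking that direction as positive, Newton's second law for the whole system gives 61.765 − 16.308 = (13 + 3) a, so a = 45.457 / 16 = 2.8411 m/s².
For the 3 kg mass (up-slope positive): T − 16.308 = 3 × 2.8411, so T = 24.831 N.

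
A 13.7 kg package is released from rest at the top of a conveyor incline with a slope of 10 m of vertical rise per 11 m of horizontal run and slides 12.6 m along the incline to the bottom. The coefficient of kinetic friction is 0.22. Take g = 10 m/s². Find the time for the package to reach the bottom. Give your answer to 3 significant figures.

2.22 s

The weight component along the incline is mg sin 42.27° = 92.156 N and the normal force is N = mg cos 42.27° = 101.372 N.
Friction up the slope is f = μN = 0.22 × 101.372 = 22.302 N, so the net downslope force is 92.156 − 22.302 = 69.854 N and a = 69.854 / 13.7 = 5.0988 m/s².
Starting from rest, L = ½at², so t = √(2L/a) = √(2 × 12.6 / 5.0988) = 2.2231 s.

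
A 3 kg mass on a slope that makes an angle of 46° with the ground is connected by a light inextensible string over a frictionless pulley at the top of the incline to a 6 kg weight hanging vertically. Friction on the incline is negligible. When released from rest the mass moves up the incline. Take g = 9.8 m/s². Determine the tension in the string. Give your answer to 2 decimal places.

33.70 N

For the mass on the incline: the weight component along the slope is m₁g sin 46° = 3 × 9.8 × 0.7193 = 21.147 N and the normal force is N = m₁g cos 46° = 20.423 N.
Newton's second law for the mass (up-slope positive): T − 21.147 = 3 a. For the hanging weight (downward positive): 6 × 9.8 − T = 6 a.
Adding the two equations eliminates T: 37.653 = 9 a, so a = 4.1837 m/s².
Then from the hanging weight's equation, T = 6 × (9.8 − 4.1837) = 33.698 N.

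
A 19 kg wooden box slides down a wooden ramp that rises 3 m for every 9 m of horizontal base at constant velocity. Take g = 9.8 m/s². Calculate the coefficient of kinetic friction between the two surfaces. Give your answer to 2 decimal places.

At constant velocity the net force along the incline is zero: mg sin 18.43° = μ mg cos 18.43°.
So μ = tan 18.43° = 0.3162 / 0.9487 = 0.3333.

0.33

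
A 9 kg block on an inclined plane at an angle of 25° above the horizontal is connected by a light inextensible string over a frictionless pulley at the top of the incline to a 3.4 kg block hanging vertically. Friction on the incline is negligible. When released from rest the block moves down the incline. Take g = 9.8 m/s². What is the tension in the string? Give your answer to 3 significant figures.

For the block on the incline: the weight component along the slope is m₁g sin 25° = 9 × 9.8 × 0.4226 = 37.273 N and the normal force is N = m₁g cos 25° = 79.936 N.
Newton's second law for the block (down-slope positive): 37.273 − T = 9 a. For the hanging block (upward positive): T − 3.4 × 9.8 = 3.4 a.
Adding the two equations eliminates T: 3.953 = 12.4 a, so a = 0.3188 m/s².
Then from the hanging block's equation, T = 3.4 × (9.8 + 0.3188) = 34.404 N.

34.4 N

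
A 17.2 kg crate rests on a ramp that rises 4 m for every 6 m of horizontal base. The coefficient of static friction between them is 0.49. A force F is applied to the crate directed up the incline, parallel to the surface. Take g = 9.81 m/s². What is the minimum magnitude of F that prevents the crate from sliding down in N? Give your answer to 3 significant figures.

24.8 N

The normal force is N = mg cos 33.69° = 140.394 N. With F at its minimum the crate is on the verge of sliding down, so static friction is at its maximum μ_s N = 0.49 × 140.394 = 68.793 N and acts up the slope.
Equilibrium along the incline: F + μ_s N = mg sin 33.69°, so F = 93.596 − 68.793 = 24.803 N.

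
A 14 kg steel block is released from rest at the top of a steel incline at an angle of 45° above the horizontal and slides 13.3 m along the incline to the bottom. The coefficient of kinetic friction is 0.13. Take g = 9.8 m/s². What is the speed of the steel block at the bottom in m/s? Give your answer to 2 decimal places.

The weight component along the incline is mg sin 45° = 97.015 N and the normal force is N = mg cos 45° = 97.015 N.
Friction up the slope is f = μN = 0.13 × 97.015 = 12.612 N, so the net downslope force is 97.015 − 12.612 = 84.403 N and a = 84.403 / 14 = 6.0288 m/s².
Starting from rest over a distance of 13.3 m, v² = 2aL = 2 × 6.0288 × 13.3 = 160.3661, so v = 12.6636 m/s.

12.66 m/s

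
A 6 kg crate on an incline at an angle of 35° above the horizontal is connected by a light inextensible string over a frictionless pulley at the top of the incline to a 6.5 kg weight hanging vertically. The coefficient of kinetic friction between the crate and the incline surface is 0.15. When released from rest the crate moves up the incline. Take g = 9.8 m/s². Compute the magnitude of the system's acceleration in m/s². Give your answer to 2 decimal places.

For the crate on the incline: the weight component along the slope is m₁g sin 35° = 6 × 9.8 × 0.5736 = 33.728 N and the normal force is N = m₁g cos 35° = 48.166 N.
Kinetic friction opposes the crate's motion up the incline: f = μN = 0.15 × 48.166 = 7.225 N acting down the slope.
Newton's second law for the crate (up-slope positive): T − 33.728 − 7.225 = 6 a. For the hanging weight (downward positive): 6.5 × 9.8 − T = 6.5 a.
Adding the two equations eliminates T: 22.747 = 12.5 a, so a = 1.8198 m/s².

1.82 m/s²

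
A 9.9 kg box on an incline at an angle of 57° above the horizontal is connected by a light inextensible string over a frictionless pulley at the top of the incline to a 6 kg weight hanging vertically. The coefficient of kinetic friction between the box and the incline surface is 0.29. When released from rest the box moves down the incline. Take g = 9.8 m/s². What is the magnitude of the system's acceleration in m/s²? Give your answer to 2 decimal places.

For the box on the incline: the weight component along the slope is m₁g sin 57° = 9.9 × 9.8 × 0.8387 = 81.371 N and the normal force is N = m₁g cos 57° = 52.841 N.
Kinetic friction opposes the box's motion down the incline: f = μN = 0.29 × 52.841 = 15.324 N acting up the slope.
Newton's second law for the box (down-slope positive): 81.371 − 15.324 − T = 9.9 a. For the hanging weight (upward positive): T − 6 × 9.8 = 6 a.
Adding the two equations eliminates T: 7.247 = 15.9 a, so a = 0.4558 m/s².

0.46 m/s²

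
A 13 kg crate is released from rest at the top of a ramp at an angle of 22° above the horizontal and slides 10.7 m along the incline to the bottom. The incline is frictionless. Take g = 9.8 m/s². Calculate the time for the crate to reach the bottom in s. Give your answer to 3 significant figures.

The weight component along the incline is mg sin 22° = 47.725 N and the normal force is N = mg cos 22° = 118.123 N.
With no friction, a = g sin 22° = 3.6711 m/s².
Starting from rest, L = ½at², so t = √(2L/a) = √(2 × 10.7 / 3.6711) = 2.4144 s.

2.41 s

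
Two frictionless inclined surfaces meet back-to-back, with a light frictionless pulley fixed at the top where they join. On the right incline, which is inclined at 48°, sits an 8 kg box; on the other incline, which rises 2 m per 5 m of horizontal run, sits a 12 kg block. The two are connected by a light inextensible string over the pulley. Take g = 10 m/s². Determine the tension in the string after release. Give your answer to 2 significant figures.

53 N

Resolve each weight along its own incline: the 8 kg mass has component 8 × 10 × sin 48° = 59.452 N down its slope, and the 12 kg mass has 12 × 10 × sin 21.80° = 44.567 N down its slope.
The 8 kg side's 59.452 N exceeds the other side's 44.567 N, so that mass slides down and the 12 kg mass slides up. Taking that direction as positive, Newton's second law for the whole system gives 59.452 − 44.567 = (8 + 12) a, so a = 14.885 / 20 = 0.7442 m/s².
For the 12 kg mass (up-slope positive): T − 44.567 = 12 × 0.7442, so T = 53.497 N.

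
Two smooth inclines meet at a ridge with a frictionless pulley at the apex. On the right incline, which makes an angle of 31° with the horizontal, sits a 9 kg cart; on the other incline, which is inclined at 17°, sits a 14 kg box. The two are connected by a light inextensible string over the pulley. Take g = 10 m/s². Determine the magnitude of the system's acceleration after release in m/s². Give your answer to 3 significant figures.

0.236 m/s²

Resolve each weight along its own incline: the 9 kg mass has component 9 × 10 × sin 31° = 46.353 N down its slope, and the 14 kg mass has 14 × 10 × sin 17° = 40.932 N down its slope.
The 9 kg side's 46.353 N exceeds the other side's 40.932 N, so that mass slides down and the 14 kg mass slides up. Taking that direction as positive, Newton's second law for the whole system gives 46.353 − 40.932 = (9 + 14) a, so a = 5.421 / 23 = 0.2357 m/s².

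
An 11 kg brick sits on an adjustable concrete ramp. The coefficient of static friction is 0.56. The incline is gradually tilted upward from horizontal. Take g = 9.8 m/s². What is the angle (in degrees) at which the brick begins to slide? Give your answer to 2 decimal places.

At the threshold of sliding, static friction is at its maximum μ_s N and exactly balances the weight component along the incline: mg sin θ = μ_s mg cos θ.
Hence tan θ = μ_s = 0.56, so θ = arctan(0.56) = 29.2488°.

29.25°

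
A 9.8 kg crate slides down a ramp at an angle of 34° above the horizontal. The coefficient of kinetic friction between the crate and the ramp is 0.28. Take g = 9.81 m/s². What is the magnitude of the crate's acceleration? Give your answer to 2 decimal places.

Resolving the weight along the incline: the component pulling the crate down the slope is mg sin 34° = 9.8 × 9.81 × 0.5592 = 53.760 N, and the normal force is N = mg cos 34° = 9.8 × 9.81 × 0.8290 = 79.698 N.
Kinetic friction acts up the slope with magnitude f = μN = 0.28 × 79.698 = 22.315 N.
Net force along the incline is 53.760 − 22.315 = 31.445 N, so a = 31.445 / 9.8 = 3.2087 m/s².

3.21 m/s²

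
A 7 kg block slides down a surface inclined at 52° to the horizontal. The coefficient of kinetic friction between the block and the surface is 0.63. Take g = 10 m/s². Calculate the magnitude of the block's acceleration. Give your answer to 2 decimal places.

Resolving the weight along the incline: the component pulling the block down the slope is mg sin 52° = 7 × 10 × 0.7880 = 55.160 N, and the normal force is N = mg cos 52° = 7 × 10 × 0.6157 = 43.099 N.
Kinetic friction acts up the slope with magnitude f = μN = 0.63 × 43.099 = 27.152 N.
Net force along the incline is 55.160 − 27.152 = 28.008 N, so a = 28.008 / 7 = 4.0011 m/s².

4.00 m/s²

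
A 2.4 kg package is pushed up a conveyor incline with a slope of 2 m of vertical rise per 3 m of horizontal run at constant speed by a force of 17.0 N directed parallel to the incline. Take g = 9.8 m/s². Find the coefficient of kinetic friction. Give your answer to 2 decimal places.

0.20

At constant speed ΣF = 0 along the incline. The applied 17.0 N acts up the slope; the weight component mg sin 33.69° = 13.047 N and kinetic friction μN both act down the slope.
So 17.0 = 13.047 + μ × 19.570, giving μ = (17.0 − 13.047) / 19.570 = 0.2020.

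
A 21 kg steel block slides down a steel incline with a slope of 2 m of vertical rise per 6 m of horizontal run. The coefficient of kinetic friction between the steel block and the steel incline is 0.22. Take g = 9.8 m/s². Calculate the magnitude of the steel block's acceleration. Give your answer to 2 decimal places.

Resolving the weight along the incline: the component pulling the steel block down the slope is mg sin 18.43° = 21 × 9.8 × 0.3162 = 65.074 N, and the normal force is N = mg cos 18.43° = 21 × 9.8 × 0.9487 = 195.242 N.
Kinetic friction acts up the slope with magnitude f = μN = 0.22 × 195.242 = 42.953 N.
Net force along the incline is 65.074 − 42.953 = 22.121 N, so a = 22.121 / 21 = 1.0534 m/s².

1.05 m/s²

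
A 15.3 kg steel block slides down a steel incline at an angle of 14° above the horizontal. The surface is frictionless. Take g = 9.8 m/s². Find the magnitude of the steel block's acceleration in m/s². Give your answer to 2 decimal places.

2.37 m/s²

Resolving the weight along the incline: the component pulling the steel block down the slope is mg sin 14° = 15.3 × 9.8 × 0.2419 = 36.270 N, and the normal force is N = mg cos 14° = 15.3 × 9.8 × 0.9703 = 145.487 N.
With no friction the net force along the incline is 36.270 N, so a = g sin 14° = 36.270 / 15.3 = 2.3706 m/s².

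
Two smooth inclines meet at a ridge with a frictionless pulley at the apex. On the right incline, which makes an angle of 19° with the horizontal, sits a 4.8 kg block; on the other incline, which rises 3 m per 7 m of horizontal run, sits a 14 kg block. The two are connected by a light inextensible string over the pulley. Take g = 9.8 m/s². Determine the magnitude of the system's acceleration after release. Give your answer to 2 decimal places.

Resolve each weight along its own incline: the 4.8 kg mass has component 4.8 × 9.8 × sin 19° = 15.315 N down its slope, and the 14 kg mass has 14 × 9.8 × sin 23.20° = 54.046 N down its slope.
The 14 kg side's 54.046 N exceeds the other side's 15.315 N, so that mass slides down and the 4.8 kg mass slides up. Taking that direction as positive, Newton's second law for the whole system gives 54.046 − 15.315 = (4.8 + 14) a, so a = 38.731 / 18.8 = 2.0602 m/s².

2.06 m/s²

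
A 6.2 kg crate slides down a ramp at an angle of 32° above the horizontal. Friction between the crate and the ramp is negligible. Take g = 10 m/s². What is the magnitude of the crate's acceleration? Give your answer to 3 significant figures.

Resolving the weight along the incline: the component pulling the crate down the slope is mg sin 32° = 6.2 × 10 × 0.5299 = 32.854 N, and the normal force is N = mg cos 32° = 6.2 × 10 × 0.8480 = 52.576 N.
With no friction the net force along the incline is 32.854 N, so a = g sin 32° = 32.854 / 6.2 = 5.2990 m/s².

5.30 m/s²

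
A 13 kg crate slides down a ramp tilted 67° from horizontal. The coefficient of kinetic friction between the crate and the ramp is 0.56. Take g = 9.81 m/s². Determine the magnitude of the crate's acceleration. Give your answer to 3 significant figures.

Resolving the weight along the incline: the component pulling the crate down the slope is mg sin 67° = 13 × 9.81 × 0.9205 = 117.391 N, and the normal force is N = mg cos 67° = 13 × 9.81 × 0.3907 = 49.826 N.
Kinetic friction acts up the slope with magnitude f = μN = 0.56 × 49.826 = 27.903 N.
Net force along the incline is 117.391 − 27.903 = 89.488 N, so a = 89.488 / 13 = 6.8837 m/s².

6.88 m/s²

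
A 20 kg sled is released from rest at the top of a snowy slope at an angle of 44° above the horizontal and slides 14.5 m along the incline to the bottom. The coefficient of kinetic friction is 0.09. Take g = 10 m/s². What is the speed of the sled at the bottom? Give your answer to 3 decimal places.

13.516 m/s

The weight component along the incline is mg sin 44° = 138.932 N and the normal force is N = mg cos 44° = 143.868 N.
Friction up the slope is f = μN = 0.09 × 143.868 = 12.948 N, so the net downslope force is 138.932 − 12.948 = 125.984 N and a = 125.984 / 20 = 6.2992 m/s².
Starting from rest over a distance of 14.5 m, v² = 2aL = 2 × 6.2992 × 14.5 = 182.6768, so v = 13.5158 m/s.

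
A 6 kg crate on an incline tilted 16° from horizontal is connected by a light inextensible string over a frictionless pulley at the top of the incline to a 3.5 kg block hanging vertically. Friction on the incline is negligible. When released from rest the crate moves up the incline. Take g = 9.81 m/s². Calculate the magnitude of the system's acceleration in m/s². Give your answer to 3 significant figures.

For the crate on the incline: the weight component along the slope is m₁g sin 16° = 6 × 9.81 × 0.2756 = 16.222 N and the normal force is N = m₁g cos 16° = 56.580 N.
Newton's second law for the crate (up-slope positive): T − 16.222 = 6 a. For the hanging block (downward positive): 3.5 × 9.81 − T = 3.5 a.
Adding the two equations eliminates T: 18.113 = 9.5 a, so a = 1.9066 m/s².

1.91 m/s²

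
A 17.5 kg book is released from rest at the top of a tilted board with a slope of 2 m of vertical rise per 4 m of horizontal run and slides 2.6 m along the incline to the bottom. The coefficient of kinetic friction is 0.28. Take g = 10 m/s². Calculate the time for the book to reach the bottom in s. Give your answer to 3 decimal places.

The weight component along the incline is mg sin 26.57° = 78.262 N and the normal force is N = mg cos 26.57° = 156.525 N.
Friction up the slope is f = μN = 0.28 × 156.525 = 43.827 N, so the net downslope force is 78.262 − 43.827 = 34.435 N and a = 34.435 / 17.5 = 1.9677 m/s².
Starting from rest, L = ½at², so t = √(2L/a) = √(2 × 2.6 / 1.9677) = 1.6256 s.

1.626 s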